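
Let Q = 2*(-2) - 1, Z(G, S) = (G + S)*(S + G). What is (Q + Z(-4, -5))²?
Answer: 5776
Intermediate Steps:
Z(G, S) = (G + S)² (Z(G, S) = (G + S)*(G + S) = (G + S)²)
Q = -5 (Q = -4 - 1 = -5)
(Q + Z(-4, -5))² = (-5 + (-4 - 5)²)² = (-5 + (-9)²)² = (-5 + 81)² = 76² = 5776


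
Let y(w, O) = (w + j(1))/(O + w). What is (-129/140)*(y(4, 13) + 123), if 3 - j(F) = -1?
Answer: -270771/2380 ≈ -113.77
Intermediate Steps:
j(F) = 4 (j(F) = 3 - 1*(-1) = 3 + 1 = 4)
y(w, O) = (4 + w)/(O + w) (y(w, O) = (w + 4)/(O + w) = (4 + w)/(O + w))
(-129/140)*(y(4, 13) + 123) = (-129/140)*((4 + 4)/(13 + 4) + 123) = (-129*1/140)*(8/17 + 123) = -129*((1/17)*8 + 123)/140 = -129*(8/17 + 123)/140 = -129/140*2099/17 = -270771/2380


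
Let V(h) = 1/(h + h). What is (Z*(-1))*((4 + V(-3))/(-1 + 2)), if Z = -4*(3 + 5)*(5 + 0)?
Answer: 1840/3 ≈ 613.33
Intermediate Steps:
V(h) = 1/(2*h)
Z = -160 (Z = -32*5 = -4*40 = -160)
(Z*(-1))*((4 + V(-3))/(-1 + 2)) = (-160*(-1))*((4 + (1/2)/(-3))/(-1 + 2)) = 160*((4 + (1/2)*(-1/3))/1) = 160*((4 - 1/6)*1) = 160*((23/6)*1) = 160*(23/6) = 1840/3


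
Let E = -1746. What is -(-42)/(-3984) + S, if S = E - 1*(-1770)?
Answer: 15929/664 ≈ 23.989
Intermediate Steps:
S = 24 (S = -1746 - 1*(-1770) = -1746 + 1770 = 24)
-(-42)/(-3984) + S = -(-42)/(-3984) + 24 = -(-42)*(-1)/3984 + 24 = -1*7/664 + 24 = -7/664 + 24 = 15929/664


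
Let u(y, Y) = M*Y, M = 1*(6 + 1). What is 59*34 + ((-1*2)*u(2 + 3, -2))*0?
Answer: 2006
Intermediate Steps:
M = 7 (M = 1*7 = 7)
u(y, Y) = 7*Y
59*34 + ((-1*2)*u(2 + 3, -2))*0 = 59*34 + ((-1*2)*(7*(-2)))*0 = 2006 - 2*(-14)*0 = 2006 + 28*0 = 2006 + 0 = 2006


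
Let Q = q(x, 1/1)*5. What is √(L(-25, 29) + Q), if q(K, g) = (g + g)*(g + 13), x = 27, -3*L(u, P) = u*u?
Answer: I*√615/3 ≈ 8.2664*I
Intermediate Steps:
L(u, P) = -u²/3 (L(u, P) = -u*u/3 = -u²/3)
q(K, g) = 2*g*(13 + g) (q(K, g) = (2*g)*(13 + g) = 2*g*(13 + g))
Q = 140 (Q = (2*(13 + 1/1)/1)*5 = (2*1*(13 + 1))*5 = (2*1*14)*5 = 28*5 = 140)
√(L(-25, 29) + Q) = √(-⅓*(-25)² + 140) = √(-⅓*625 + 140) = √(-625/3 + 140) = √(-205/3) = I*√615/3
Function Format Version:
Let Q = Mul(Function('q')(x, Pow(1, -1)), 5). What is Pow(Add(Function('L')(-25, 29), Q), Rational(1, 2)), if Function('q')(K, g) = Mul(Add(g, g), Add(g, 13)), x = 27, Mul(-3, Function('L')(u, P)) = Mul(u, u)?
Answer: Mul(Rational(1, 3), I, Pow(615, Rational(1, 2))) ≈ Mul(8.2664, I)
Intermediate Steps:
Function('L')(u, P) = Mul(Rational(-1, 3), Pow(u, 2)) (Function('L')(u, P) = Mul(Rational(-1, 3), Mul(u, u)) = Mul(Rational(-1, 3), Pow(u, 2)))
Function('q')(K, g) = Mul(2, g, Add(13, g)) (Function('q')(K, g) = Mul(Mul(2, g), Add(13, g)) = Mul(2, g, Add(13, g)))
Q = 140 (Q = Mul(Mul(2, Pow(1, -1), Add(13, Pow(1, -1))), 5) = Mul(Mul(2, 1, Add(13, 1)), 5) = Mul(Mul(2, 1, 14), 5) = Mul(28, 5) = 140)
Pow(Add(Function('L')(-25, 29), Q), Rational(1, 2)) = Pow(Add(Mul(Rational(-1, 3), Pow(-25, 2)), 140), Rational(1, 2)) = Pow(Add(Mul(Rational(-1, 3), 625), 140), Rational(1, 2)) = Pow(Add(Rational(-625, 3), 140), Rational(1, 2)) = Pow(Rational(-205, 3), Rational(1, 2)) = Mul(Rational(1, 3), I, Pow(615, Rational(1, 2)))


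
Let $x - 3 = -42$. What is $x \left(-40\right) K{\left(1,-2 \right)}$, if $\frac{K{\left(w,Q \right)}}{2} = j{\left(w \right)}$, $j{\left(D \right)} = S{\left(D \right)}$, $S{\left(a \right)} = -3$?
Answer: $-9360$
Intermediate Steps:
$j{\left(D \right)} = -3$
$K{\left(w,Q \right)} = -6$ ($K{\left(w,Q \right)} = 2 \left(-3\right) = -6$)
$x = -39$ ($x = 3 - 42 = -39$)
$x \left(-40\right) K{\left(1,-2 \right)} = \left(-39\right) \left(-40\right) \left(-6\right) = 1560 \left(-6\right) = -9360$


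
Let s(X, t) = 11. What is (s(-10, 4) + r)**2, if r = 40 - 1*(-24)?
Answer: 5625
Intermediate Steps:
r = 64 (r = 40 + 24 = 64)
(s(-10, 4) + r)**2 = (11 + 64)**2 = 75**2 = 5625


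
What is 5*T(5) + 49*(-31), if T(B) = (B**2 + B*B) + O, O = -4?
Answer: -1289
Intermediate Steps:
T(B) = -4 + 2*B**2 (T(B) = (B**2 + B*B) - 4 = (B**2 + B**2) - 4 = 2*B**2 - 4 = -4 + 2*B**2)
5*T(5) + 49*(-31) = 5*(-4 + 2*5**2) + 49*(-31) = 5*(-4 + 2*25) - 1519 = 5*(-4 + 50) - 1519 = 5*46 - 1519 = 230 - 1519 = -1289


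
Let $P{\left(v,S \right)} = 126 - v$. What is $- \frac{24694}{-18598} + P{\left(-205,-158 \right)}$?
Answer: $\frac{3090316}{9299} \approx 332.33$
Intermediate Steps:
$- \frac{24694}{-18598} + P{\left(-205,-158 \right)} = - \frac{24694}{-18598} + \left(126 - -205\right) = \left(-24694\right) \left(- \frac{1}{18598}\right) + \left(126 + 205\right) = \frac{12347}{9299} + 331 = \frac{3090316}{9299}$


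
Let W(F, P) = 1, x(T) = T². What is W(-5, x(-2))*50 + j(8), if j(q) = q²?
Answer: 114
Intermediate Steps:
W(-5, x(-2))*50 + j(8) = 1*50 + 8² = 50 + 64 = 114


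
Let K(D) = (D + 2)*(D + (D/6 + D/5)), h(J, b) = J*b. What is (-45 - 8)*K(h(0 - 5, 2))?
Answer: -17384/3 ≈ -5794.7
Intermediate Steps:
K(D) = 41*D*(2 + D)/30 (K(D) = (2 + D)*(D + (D*(⅙) + D*(⅕))) = (2 + D)*(D + (D/6 + D/5)) = (2 + D)*(D + 11*D/30) = (2 + D)*(41*D/30) = 41*D*(2 + D)/30)
(-45 - 8)*K(h(0 - 5, 2)) = (-45 - 8)*(41*((0 - 5)*2)*(2 + (0 - 5)*2)/30) = -2173*(-5*2)*(2 - 5*2)/30 = -2173*(-10)*(2 - 10)/30 = -2173*(-10)*(-8)/30 = -53*328/3 = -17384/3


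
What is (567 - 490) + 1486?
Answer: 1563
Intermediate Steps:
(567 - 490) + 1486 = 77 + 1486 = 1563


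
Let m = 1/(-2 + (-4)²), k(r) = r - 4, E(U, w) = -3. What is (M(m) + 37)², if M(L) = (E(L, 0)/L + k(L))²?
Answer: 176989331401/38416 ≈ 4.6072e+6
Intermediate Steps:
k(r) = -4 + r
m = 1/14 (m = 1/(-2 + 16) = 1/14 ≈ 0.071429)
M(L) = (-4 + L - 3/L)² (M(L) = (-3/L + (-4 + L))² = (-4 + L - 3/L)²)
(M(m) + 37)² = ((-3 + (-4 + 1/14)/14)²/14⁻² + 37)² = (196*(-3 + (1/14)*(-55/14))² + 37)² = (196*(-3 - 55/196)² + 37)² = (196*(-643/196)² + 37)² = (196*(413449/38416) + 37)² = (413449/196 + 37)² = (420701/196)² = 176989331401/38416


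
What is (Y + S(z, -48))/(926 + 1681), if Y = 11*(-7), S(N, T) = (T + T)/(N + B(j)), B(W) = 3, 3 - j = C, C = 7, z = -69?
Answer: -277/9559 ≈ -0.028978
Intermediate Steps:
j = -4 (j = 3 - 1*7 = 3 - 7 = -4)
S(N, T) = 2*T/(3 + N) (S(N, T) = (T + T)/(N + 3) = (2*T)/(3 + N) = 2*T/(3 + N))
Y = -77
(Y + S(z, -48))/(926 + 1681) = (-77 + 2*(-48)/(3 - 69))/(926 + 1681) = (-77 + 2*(-48)/(-66))/2607 = (-77 + 2*(-48)*(-1/66))*(1/2607) = (-77 + 16/11)*(1/2607) = -831/11*1/2607 = -277/9559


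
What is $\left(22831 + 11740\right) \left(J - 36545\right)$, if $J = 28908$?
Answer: $-264018727$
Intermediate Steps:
$\left(22831 + 11740\right) \left(J - 36545\right) = \left(22831 + 11740\right) \left(28908 - 36545\right) = 34571 \left(-7637\right) = -264018727$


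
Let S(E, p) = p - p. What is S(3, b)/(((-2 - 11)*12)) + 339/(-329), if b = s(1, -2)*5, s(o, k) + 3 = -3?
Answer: -339/329 ≈ -1.0304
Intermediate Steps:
s(o, k) = -6 (s(o, k) = -3 - 3 = -6)
b = -30 (b = -6*5 = -30)
S(E, p) = 0
S(3, b)/(((-2 - 11)*12)) + 339/(-329) = 0/(((-2 - 11)*12)) + 339/(-329) = 0/((-13*12)) + 339*(-1/329) = 0/(-156) - 339/329 = 0*(-1/156) - 339/329 = 0 - 339/329 = -339/329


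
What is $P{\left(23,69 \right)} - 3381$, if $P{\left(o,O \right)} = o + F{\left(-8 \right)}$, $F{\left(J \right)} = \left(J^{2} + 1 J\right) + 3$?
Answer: $-3299$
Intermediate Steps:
$F{\left(J \right)} = 3 + J + J^{2}$ ($F{\left(J \right)} = \left(J^{2} + J\right) + 3 = \left(J + J^{2}\right) + 3 = 3 + J + J^{2}$)
$P{\left(o,O \right)} = 59 + o$ ($P{\left(o,O \right)} = o + \left(3 - 8 + \left(-8\right)^{2}\right) = o + \left(3 - 8 + 64\right) = o + 59 = 59 + o$)
$P{\left(23,69 \right)} - 3381 = \left(59 + 23\right) - 3381 = 82 - 3381 = -3299$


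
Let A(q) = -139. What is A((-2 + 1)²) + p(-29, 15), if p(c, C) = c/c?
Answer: -138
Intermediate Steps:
p(c, C) = 1
A((-2 + 1)²) + p(-29, 15) = -139 + 1 = -138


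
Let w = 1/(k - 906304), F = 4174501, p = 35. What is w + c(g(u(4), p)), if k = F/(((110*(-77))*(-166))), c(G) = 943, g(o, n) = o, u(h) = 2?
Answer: 1201643563764977/1274277375579 ≈ 943.00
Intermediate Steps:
k = 4174501/1406020 (k = 4174501/(((110*(-77))*(-166))) = 4174501/((-8470*(-166))) = 4174501/1406020 ≈ 2.9690)
w = -1406020/1274277375579 (w = 1/(4174501/1406020 - 906304) = 1/(-1274277375579/1406020) = -1406020/1274277375579 ≈ -1.1034e-6)
w + c(g(u(4), p)) = -1406020/1274277375579 + 943 = 1201643563764977/1274277375579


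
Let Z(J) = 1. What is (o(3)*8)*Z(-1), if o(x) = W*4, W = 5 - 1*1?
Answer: 128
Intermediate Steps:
W = 4 (W = 5 - 1 = 4)
o(x) = 16 (o(x) = 4*4 = 16)
(o(3)*8)*Z(-1) = (16*8)*1 = 128*1 = 128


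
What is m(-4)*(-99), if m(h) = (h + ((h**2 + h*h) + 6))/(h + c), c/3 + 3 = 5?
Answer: -1683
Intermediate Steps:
c = 6 (c = -9 + 3*5 = -9 + 15 = 6)
m(h) = (6 + h + 2*h**2)/(6 + h) (m(h) = (h + ((h**2 + h*h) + 6))/(h + 6) = (h + ((h**2 + h**2) + 6))/(6 + h) = (h + (2*h**2 + 6))/(6 + h) = (h + (6 + 2*h**2))/(6 + h) = (6 + h + 2*h**2)/(6 + h))
m(-4)*(-99) = ((6 - 4 + 2*(-4)**2)/(6 - 4))*(-99) = ((6 - 4 + 2*16)/2)*(-99) = ((6 - 4 + 32)/2)*(-99) = ((1/2)*34)*(-99) = 17*(-99) = -1683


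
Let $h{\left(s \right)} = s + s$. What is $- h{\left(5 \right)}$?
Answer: $-10$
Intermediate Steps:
$h{\left(s \right)} = 2 s$
$- h{\left(5 \right)} = - 2 \cdot 5 = \left(-1\right) 10 = -10$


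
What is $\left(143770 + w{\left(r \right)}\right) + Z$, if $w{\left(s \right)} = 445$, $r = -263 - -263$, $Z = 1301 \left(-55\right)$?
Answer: $72660$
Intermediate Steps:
$Z = -71555$
$r = 0$ ($r = -263 + 263 = 0$)
$\left(143770 + w{\left(r \right)}\right) + Z = \left(143770 + 445\right) - 71555 = 144215 - 71555 = 72660$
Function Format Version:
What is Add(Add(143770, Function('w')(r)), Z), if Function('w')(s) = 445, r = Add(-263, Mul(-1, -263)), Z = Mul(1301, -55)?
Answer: 72660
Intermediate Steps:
Z = -71555
r = 0 (r = Add(-263, 263) = 0)
Add(Add(143770, Function('w')(r)), Z) = Add(Add(143770, 445), -71555) = Add(144215, -71555) = 72660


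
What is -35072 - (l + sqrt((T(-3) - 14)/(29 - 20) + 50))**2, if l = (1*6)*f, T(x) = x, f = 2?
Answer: -317377/9 - 8*sqrt(433) ≈ -35431.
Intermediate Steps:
l = 12 (l = (1*6)*2 = 6*2 = 12)
-35072 - (l + sqrt((T(-3) - 14)/(29 - 20) + 50))**2 = -35072 - (12 + sqrt((-3 - 14)/(29 - 20) + 50))**2 = -35072 - (12 + sqrt(-17/9 + 50))**2 = -35072 - (12 + sqrt(433/9))**2 = -35072 - (12 + sqrt(433)/3)**2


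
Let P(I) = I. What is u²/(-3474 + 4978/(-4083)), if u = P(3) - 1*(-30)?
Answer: -4446387/14189320 ≈ -0.31336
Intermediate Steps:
u = 33 (u = 3 - 1*(-30) = 3 + 30 = 33)
u²/(-3474 + 4978/(-4083)) = 33²/(-3474 + 4978/(-4083)) = 1089/(-3474 + 4978*(-1/4083)) = 1089/(-3474 - 4978/4083) = 1089/(-14189320/4083) = 1089*(-4083/14189320) = -4446387/14189320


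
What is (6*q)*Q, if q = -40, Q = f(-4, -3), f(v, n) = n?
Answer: 720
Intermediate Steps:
Q = -3
(6*q)*Q = (6*(-40))*(-3) = -240*(-3) = 720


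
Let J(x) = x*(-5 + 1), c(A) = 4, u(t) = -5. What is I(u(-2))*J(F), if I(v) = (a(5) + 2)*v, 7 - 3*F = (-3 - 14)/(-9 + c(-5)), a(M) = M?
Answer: 168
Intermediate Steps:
F = 6/5 (F = 7/3 - (-3 - 14)/(3*(-9 + 4)) = 7/3 - (-17)/(3*(-5)) = 7/3 - (-17)*(-1)/(3*5) = 7/3 - ⅓*17/5 = 7/3 - 17/15 = 6/5 ≈ 1.2000)
J(x) = -4*x (J(x) = x*(-4) = -4*x)
I(v) = 7*v (I(v) = (5 + 2)*v = 7*v)
I(u(-2))*J(F) = (7*(-5))*(-4*6/5) = -35*(-24/5) = 168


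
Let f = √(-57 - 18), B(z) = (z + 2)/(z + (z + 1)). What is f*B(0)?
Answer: 10*I*√3 ≈ 17.32*I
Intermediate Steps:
B(z) = (2 + z)/(1 + 2*z) (B(z) = (2 + z)/(z + (1 + z)) = (2 + z)/(1 + 2*z))
f = 5*I*√3 (f = √(-75) = 5*I*√3 ≈ 8.6602*I)
f*B(0) = (5*I*√3)*((2 + 0)/(1 + 2*0)) = (5*I*√3)*(2/(1 + 0)) = (5*I*√3)*(2/1) = (5*I*√3)*(1*2) = (5*I*√3)*2 = 10*I*√3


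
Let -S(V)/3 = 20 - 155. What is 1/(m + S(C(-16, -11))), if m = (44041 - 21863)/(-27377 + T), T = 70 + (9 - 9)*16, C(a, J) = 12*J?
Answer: 27307/11037157 ≈ 0.0024741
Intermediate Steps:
S(V) = 405 (S(V) = -3*(20 - 155) = -3*(-135) = 405)
T = 70 (T = 70 + 0*16 = 70 + 0 = 70)
m = -22178/27307 (m = (44041 - 21863)/(-27377 + 70) = 22178/(-27307) = 22178*(-1/27307) = -22178/27307 ≈ -0.81217)
1/(m + S(C(-16, -11))) = 1/(-22178/27307 + 405) = 1/(11037157/27307) = 27307/11037157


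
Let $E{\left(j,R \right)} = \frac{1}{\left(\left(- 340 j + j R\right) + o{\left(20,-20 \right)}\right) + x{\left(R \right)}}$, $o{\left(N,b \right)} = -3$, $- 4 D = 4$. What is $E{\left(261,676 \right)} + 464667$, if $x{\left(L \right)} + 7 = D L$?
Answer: $\frac{40430675671}{87010} \approx 4.6467 \cdot 10^{5}$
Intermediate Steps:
$D = -1$ ($D = \left(- \frac{1}{4}\right) 4 = -1$)
$x{\left(L \right)} = -7 - L$
$E{\left(j,R \right)} = \frac{1}{-10 - R - 340 j + R j}$ ($E{\left(j,R \right)} = \frac{1}{\left(\left(- 340 j + j R\right) - 3\right) - \left(7 + R\right)} = \frac{1}{\left(\left(- 340 j + R j\right) - 3\right) - \left(7 + R\right)} = \frac{1}{\left(-3 - 340 j + R j\right) - \left(7 + R\right)} = \frac{1}{-10 - R - 340 j + R j}$)
$E{\left(261,676 \right)} + 464667 = \frac{1}{-10 - 676 - 88740 + 676 \cdot 261} + 464667 = \frac{1}{-10 - 676 - 88740 + 176436} + 464667 = \frac{1}{87010} + 464667 = \frac{40430675671}{87010}$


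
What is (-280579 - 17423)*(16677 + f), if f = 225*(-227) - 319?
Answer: 10345735434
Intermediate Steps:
f = -51394 (f = -51075 - 319 = -51394)
(-280579 - 17423)*(16677 + f) = (-280579 - 17423)*(16677 - 51394) = -298002*(-34717) = 10345735434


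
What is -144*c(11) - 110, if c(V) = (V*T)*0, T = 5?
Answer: -110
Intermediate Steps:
c(V) = 0 (c(V) = (V*5)*0 = (5*V)*0 = 0)
-144*c(11) - 110 = -144*0 - 110 = 0 - 110 = -110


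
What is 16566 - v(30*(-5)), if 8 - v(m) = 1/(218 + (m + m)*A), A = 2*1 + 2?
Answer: 16259955/982 ≈ 16558.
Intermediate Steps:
A = 4 (A = 2 + 2 = 4)
v(m) = 8 - 1/(218 + 8*m) (v(m) = 8 - 1/(218 + (m + m)*4) = 8 - 1/(218 + (2*m)*4) = 8 - 1/(218 + 8*m))
16566 - v(30*(-5)) = 16566 - (1743 + 64*(30*(-5)))/(2*(109 + 4*(30*(-5)))) = 16566 - (1743 + 64*(-150))/(2*(109 + 4*(-150))) = 16566 - (1743 - 9600)/(2*(109 - 600)) = 16566 - (-7857)/(2*(-491)) = 16566 - (-1)*(-7857)/(2*491) = 16566 - 1*7857/982 = 16566 - 7857/982 = 16259955/982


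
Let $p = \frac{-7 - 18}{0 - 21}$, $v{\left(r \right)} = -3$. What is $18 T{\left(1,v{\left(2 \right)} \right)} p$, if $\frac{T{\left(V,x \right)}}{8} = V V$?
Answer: $\frac{1200}{7} \approx 171.43$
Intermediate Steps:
$T{\left(V,x \right)} = 8 V^{2}$ ($T{\left(V,x \right)} = 8 V V = 8 V^{2}$)
$p = \frac{25}{21}$ ($p = - \frac{25}{-21} = \left(-25\right) \left(- \frac{1}{21}\right) = \frac{25}{21} \approx 1.1905$)
$18 T{\left(1,v{\left(2 \right)} \right)} p = 18 \cdot 8 \cdot 1^{2} \cdot \frac{25}{21} = 18 \cdot 8 \cdot 1 \cdot \frac{25}{21} = 18 \cdot 8 \cdot \frac{25}{21} = 144 \cdot \frac{25}{21} = \frac{1200}{7}$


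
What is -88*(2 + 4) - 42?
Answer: -570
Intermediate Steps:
-88*(2 + 4) - 42 = -528 - 42 = -570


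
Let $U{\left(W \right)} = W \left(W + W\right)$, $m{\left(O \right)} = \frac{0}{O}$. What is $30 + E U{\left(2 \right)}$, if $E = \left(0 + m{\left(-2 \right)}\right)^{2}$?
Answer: $30$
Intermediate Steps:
$m{\left(O \right)} = 0$
$U{\left(W \right)} = 2 W^{2}$ ($U{\left(W \right)} = W 2 W = 2 W^{2}$)
$E = 0$ ($E = \left(0 + 0\right)^{2} = 0^{2} = 0$)
$30 + E U{\left(2 \right)} = 30 + 0 \cdot 2 \cdot 2^{2} = 30 + 0 \cdot 2 \cdot 4 = 30 + 0 \cdot 8 = 30 + 0 = 30$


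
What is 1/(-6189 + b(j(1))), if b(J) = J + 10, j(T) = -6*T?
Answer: -1/6185 ≈ -0.00016168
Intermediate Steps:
b(J) = 10 + J
1/(-6189 + b(j(1))) = 1/(-6189 + (10 - 6*1)) = 1/(-6189 + (10 - 6)) = 1/(-6189 + 4) = 1/(-6185) = -1/6185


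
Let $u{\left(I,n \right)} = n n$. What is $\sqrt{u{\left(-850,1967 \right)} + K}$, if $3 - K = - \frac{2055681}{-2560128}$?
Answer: $\frac{\sqrt{44026062117912910}}{106672} \approx 1967.0$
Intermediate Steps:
$u{\left(I,n \right)} = n^{2}$
$K = \frac{1874901}{853376}$ ($K = 3 - - \frac{2055681}{-2560128} = 3 - \left(-2055681\right) \left(- \frac{1}{2560128}\right) = 3 - \frac{685227}{853376} = \frac{1874901}{853376} \approx 2.197$)
$\sqrt{u{\left(-850,1967 \right)} + K} = \sqrt{1967^{2} + \frac{1874901}{853376}} = \sqrt{3869089 + \frac{1874901}{853376}} = \sqrt{\frac{3301789569365}{853376}} = \frac{\sqrt{44026062117912910}}{106672}$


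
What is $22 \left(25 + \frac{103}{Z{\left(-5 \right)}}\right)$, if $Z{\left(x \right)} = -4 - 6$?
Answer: $\frac{1617}{5} \approx 323.4$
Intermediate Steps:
$Z{\left(x \right)} = -10$
$22 \left(25 + \frac{103}{Z{\left(-5 \right)}}\right) = 22 \left(25 + \frac{103}{-10}\right) = 22 \left(25 + 103 \left(- \frac{1}{10}\right)\right) = 22 \left(25 - \frac{103}{10}\right) = 22 \cdot \frac{147}{10} = \frac{1617}{5}$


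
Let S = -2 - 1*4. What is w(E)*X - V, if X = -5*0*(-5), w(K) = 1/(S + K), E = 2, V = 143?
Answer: -143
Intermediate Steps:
S = -6 (S = -2 - 4 = -6)
w(K) = 1/(-6 + K)
X = 0 (X = 0*(-5) = 0)
w(E)*X - V = 0/(-6 + 2) - 1*143 = 0/(-4) - 143 = -¼*0 - 143 = 0 - 143 = -143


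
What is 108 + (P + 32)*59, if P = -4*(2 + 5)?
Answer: 344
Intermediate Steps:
P = -28 (P = -4*7 = -28)
108 + (P + 32)*59 = 108 + (-28 + 32)*59 = 108 + 4*59 = 108 + 236 = 344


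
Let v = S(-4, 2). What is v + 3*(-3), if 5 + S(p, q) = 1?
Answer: -13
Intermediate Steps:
S(p, q) = -4 (S(p, q) = -5 + 1 = -4)
v = -4
v + 3*(-3) = -4 + 3*(-3) = -4 - 9 = -13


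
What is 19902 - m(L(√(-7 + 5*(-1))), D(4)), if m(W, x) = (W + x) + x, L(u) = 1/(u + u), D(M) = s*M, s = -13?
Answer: 20006 + I*√3/12 ≈ 20006.0 + 0.14434*I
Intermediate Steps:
D(M) = -13*M
L(u) = 1/(2*u)
m(W, x) = W + 2*x
19902 - m(L(√(-7 + 5*(-1))), D(4)) = 19902 - (1/(2*(√(-7 + 5*(-1)))) + 2*(-13*4)) = 19902 - (1/(2*(√(-7 - 5))) + 2*(-52)) = 19902 - (1/(2*(√(-12))) - 104) = 19902 - (1/(2*((2*I*√3))) - 104) = 19902 - ((-I*√3/6)/2 - 104) = 19902 - (-I*√3/12 - 104) = 19902 - (-104 - I*√3/12) = 19902 + (104 + I*√3/12) = 20006 + I*√3/12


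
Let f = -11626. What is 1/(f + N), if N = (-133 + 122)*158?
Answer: -1/13364 ≈ -7.4828e-5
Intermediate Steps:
N = -1738 (N = -11*158 = -1738)
1/(f + N) = 1/(-11626 - 1738) = 1/(-13364) = -1/13364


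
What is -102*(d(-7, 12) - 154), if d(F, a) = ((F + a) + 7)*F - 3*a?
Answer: 27948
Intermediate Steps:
d(F, a) = -3*a + F*(7 + F + a) (d(F, a) = (7 + F + a)*F - 3*a = F*(7 + F + a) - 3*a = -3*a + F*(7 + F + a))
-102*(d(-7, 12) - 154) = -102*(((-7)**2 - 3*12 + 7*(-7) - 7*12) - 154) = -102*((49 - 36 - 49 - 84) - 154) = -102*(-120 - 154) = -102*(-274) = 27948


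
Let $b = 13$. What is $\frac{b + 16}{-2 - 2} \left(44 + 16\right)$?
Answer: $-435$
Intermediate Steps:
$\frac{b + 16}{-2 - 2} \left(44 + 16\right) = \frac{13 + 16}{-2 - 2} \left(44 + 16\right) = \frac{29}{-4} \cdot 60 = 29 \left(- \frac{1}{4}\right) 60 = \left(- \frac{29}{4}\right) 60 = -435$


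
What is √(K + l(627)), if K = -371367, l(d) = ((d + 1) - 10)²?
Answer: 3*√1173 ≈ 102.75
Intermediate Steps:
l(d) = (-9 + d)² (l(d) = ((1 + d) - 10)² = (-9 + d)²)
√(K + l(627)) = √(-371367 + (-9 + 627)²) = √(-371367 + 618²) = √(-371367 + 381924) = √10557 = 3*√1173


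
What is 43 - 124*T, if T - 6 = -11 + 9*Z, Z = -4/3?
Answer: 2151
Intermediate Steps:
Z = -4/3 (Z = -4*⅓ = -4/3 ≈ -1.3333)
T = -17 (T = 6 + (-11 + 9*(-4/3)) = 6 + (-11 - 12) = 6 - 23 = -17)
43 - 124*T = 43 - 124*(-17) = 43 + 2108 = 2151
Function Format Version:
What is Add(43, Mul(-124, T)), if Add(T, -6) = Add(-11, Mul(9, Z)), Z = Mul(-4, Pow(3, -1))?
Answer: 2151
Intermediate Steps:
Z = Rational(-4, 3) (Z = Mul(-4, Rational(1, 3)) = Rational(-4, 3) ≈ -1.3333)
T = -17 (T = Add(6, Add(-11, Mul(9, Rational(-4, 3)))) = Add(6, Add(-11, -12)) = Add(6, -23) = -17)
Add(43, Mul(-124, T)) = Add(43, Mul(-124, -17)) = Add(43, 2108) = 2151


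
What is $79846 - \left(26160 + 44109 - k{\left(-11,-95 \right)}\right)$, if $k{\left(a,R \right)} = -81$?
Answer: $9496$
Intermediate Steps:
$79846 - \left(26160 + 44109 - k{\left(-11,-95 \right)}\right) = 79846 - \left(26241 + 44109\right) = 79846 - 70350 = 9496$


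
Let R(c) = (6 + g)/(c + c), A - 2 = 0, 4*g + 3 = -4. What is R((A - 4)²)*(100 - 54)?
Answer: 391/16 ≈ 24.438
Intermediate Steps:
g = -7/4 (g = -¾ + (¼)*(-4) = -¾ - 1 = -7/4 ≈ -1.7500)
A = 2 (A = 2 + 0 = 2)
R(c) = 17/(8*c) (R(c) = (6 - 7/4)/(c + c) = 17/(4*((2*c))) = 17*(1/(2*c))/4 = 17/(8*c))
R((A - 4)²)*(100 - 54) = (17/(8*((2 - 4)²)))*(100 - 54) = (17/(8*((-2)²)))*46 = ((17/8)/4)*46 = ((17/8)*(¼))*46 = (17/32)*46 = 391/16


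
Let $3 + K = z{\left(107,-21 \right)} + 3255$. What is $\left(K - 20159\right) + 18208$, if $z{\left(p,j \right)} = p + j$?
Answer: $1387$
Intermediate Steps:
$z{\left(p,j \right)} = j + p$
$K = 3338$ ($K = -3 + \left(\left(-21 + 107\right) + 3255\right) = -3 + \left(86 + 3255\right) = -3 + 3341 = 3338$)
$\left(K - 20159\right) + 18208 = \left(3338 - 20159\right) + 18208 = -16821 + 18208 = 1387$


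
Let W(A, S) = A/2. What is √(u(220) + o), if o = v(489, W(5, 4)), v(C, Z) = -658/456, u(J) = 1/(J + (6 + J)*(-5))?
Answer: I*√3885296415/51870 ≈ 1.2017*I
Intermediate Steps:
W(A, S) = A/2 (W(A, S) = A*(½) = A/2)
u(J) = 1/(-30 - 4*J) (u(J) = 1/(J + (-30 - 5*J)) = 1/(-30 - 4*J))
v(C, Z) = -329/228 (v(C, Z) = -658*1/456 = -329/228)
o = -329/228 ≈ -1.4430
√(u(220) + o) = √(-1/(30 + 4*220) - 329/228) = √(-1/(30 + 880) - 329/228) = √(-1/910 - 329/228) = √(-149809/103740) = I*√3885296415/51870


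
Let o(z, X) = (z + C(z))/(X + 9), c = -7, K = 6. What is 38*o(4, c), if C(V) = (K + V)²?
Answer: 1976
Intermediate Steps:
C(V) = (6 + V)²
o(z, X) = (z + (6 + z)²)/(9 + X) (o(z, X) = (z + (6 + z)²)/(X + 9) = (z + (6 + z)²)/(9 + X))
38*o(4, c) = 38*((4 + (6 + 4)²)/(9 - 7)) = 38*((4 + 10²)/2) = 38*((4 + 100)/2) = 38*((½)*104) = 38*52 = 1976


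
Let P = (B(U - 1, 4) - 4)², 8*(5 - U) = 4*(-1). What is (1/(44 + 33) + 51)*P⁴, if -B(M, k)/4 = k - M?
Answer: 1005568/77 ≈ 13059.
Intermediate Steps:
U = 11/2 (U = 5 - (-1)/2 = 5 - ⅛*(-4) = 5 + ½ = 11/2 ≈ 5.5000)
B(M, k) = -4*k + 4*M (B(M, k) = -4*(k - M) = -4*k + 4*M)
P = 4 (P = ((-4*4 + 4*(11/2 - 1)) - 4)² = ((-16 + 4*(9/2)) - 4)² = ((-16 + 18) - 4)² = (2 - 4)² = (-2)² = 4)
(1/(44 + 33) + 51)*P⁴ = (1/(44 + 33) + 51)*4⁴ = (1/77 + 51)*256 = (3928/77)*256 = 1005568/77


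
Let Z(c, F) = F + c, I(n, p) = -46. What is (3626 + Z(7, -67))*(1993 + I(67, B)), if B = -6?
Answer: 6943002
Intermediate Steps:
(3626 + Z(7, -67))*(1993 + I(67, B)) = (3626 + (-67 + 7))*(1993 - 46) = (3626 - 60)*1947 = 3566*1947 = 6943002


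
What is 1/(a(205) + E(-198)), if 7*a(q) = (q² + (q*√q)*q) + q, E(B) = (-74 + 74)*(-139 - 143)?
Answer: -1442/1757401245 + 7*√205/8572689 ≈ 1.0871e-5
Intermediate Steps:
E(B) = 0 (E(B) = 0*(-282) = 0)
a(q) = q/7 + q²/7 + q^(5/2)/7 (a(q) = ((q² + (q*√q)*q) + q)/7 = ((q² + q^(3/2)*q) + q)/7 = ((q² + q^(5/2)) + q)/7 = (q + q² + q^(5/2))/7 = q/7 + q²/7 + q^(5/2)/7)
1/(a(205) + E(-198)) = 1/(((⅐)*205 + (⅐)*205² + 205^(5/2)/7) + 0) = 1/((205/7 + (⅐)*42025 + (42025*√205)/7) + 0) = 1/((205/7 + 42025/7 + 42025*√205/7) + 0) = 1/((42230/7 + 42025*√205/7) + 0) = 1/(42230/7 + 42025*√205/7)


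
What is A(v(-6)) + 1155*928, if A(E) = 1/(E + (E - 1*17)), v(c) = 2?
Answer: 13933919/13 ≈ 1.0718e+6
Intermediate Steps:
A(E) = 1/(-17 + 2*E) (A(E) = 1/(E + (E - 17)) = 1/(E + (-17 + E)) = 1/(-17 + 2*E))
A(v(-6)) + 1155*928 = 1/(-17 + 2*2) + 1155*928 = 1/(-17 + 4) + 1071840 = 1/(-13) + 1071840 = -1/13 + 1071840 = 13933919/13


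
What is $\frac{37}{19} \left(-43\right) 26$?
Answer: $- \frac{41366}{19} \approx -2177.2$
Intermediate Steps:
$\frac{37}{19} \left(-43\right) 26 = \left(- \frac{1591}{19}\right) 26 = - \frac{41366}{19}$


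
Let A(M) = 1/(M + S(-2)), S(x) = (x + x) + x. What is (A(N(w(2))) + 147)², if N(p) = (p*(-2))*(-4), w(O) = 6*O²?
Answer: 747639649/34596 ≈ 21611.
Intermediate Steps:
S(x) = 3*x (S(x) = 2*x + x = 3*x)
N(p) = 8*p (N(p) = -2*p*(-4) = 8*p)
A(M) = 1/(-6 + M) (A(M) = 1/(M + 3*(-2)) = 1/(M - 6) = 1/(-6 + M))
(A(N(w(2))) + 147)² = (1/(-6 + 8*(6*2²)) + 147)² = (1/(-6 + 8*(6*4)) + 147)² = (1/(-6 + 8*24) + 147)² = (1/(-6 + 192) + 147)² = (1/186 + 147)² = (27343/186)² = 747639649/34596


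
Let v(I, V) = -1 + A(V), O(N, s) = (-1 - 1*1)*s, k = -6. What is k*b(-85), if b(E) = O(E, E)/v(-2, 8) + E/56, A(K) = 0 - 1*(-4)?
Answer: -9265/28 ≈ -330.89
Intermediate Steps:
A(K) = 4 (A(K) = 0 + 4 = 4)
O(N, s) = -2*s (O(N, s) = (-1 - 1)*s = -2*s)
v(I, V) = 3 (v(I, V) = -1 + 4 = 3)
b(E) = -109*E/168 (b(E) = -2*E/3 + E/56 = -109*E/168)
k*b(-85) = -(-109)*(-85)/28 = -6*9265/168 = -9265/28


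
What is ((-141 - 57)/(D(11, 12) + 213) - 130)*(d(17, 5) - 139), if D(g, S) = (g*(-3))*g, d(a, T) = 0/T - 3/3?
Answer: 90076/5 ≈ 18015.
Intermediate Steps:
d(a, T) = -1 (d(a, T) = 0 - 3*1/3 = 0 - 1 = -1)
D(g, S) = -3*g**2 (D(g, S) = (-3*g)*g = -3*g**2)
((-141 - 57)/(D(11, 12) + 213) - 130)*(d(17, 5) - 139) = ((-141 - 57)/(-3*11**2 + 213) - 130)*(-1 - 139) = (-198/(-3*121 + 213) - 130)*(-140) = (-198/(-363 + 213) - 130)*(-140) = (-198/(-150) - 130)*(-140) = (-198*(-1/150) - 130)*(-140) = (33/25 - 130)*(-140) = -3217/25*(-140) = 90076/5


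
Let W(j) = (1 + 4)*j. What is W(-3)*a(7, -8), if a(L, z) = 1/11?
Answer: -15/11 ≈ -1.3636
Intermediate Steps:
W(j) = 5*j
a(L, z) = 1/11
W(-3)*a(7, -8) = (5*(-3))*(1/11) = -15*1/11 = -15/11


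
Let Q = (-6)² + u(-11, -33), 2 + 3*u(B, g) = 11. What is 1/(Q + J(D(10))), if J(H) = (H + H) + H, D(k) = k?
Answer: 1/69 ≈ 0.014493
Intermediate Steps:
J(H) = 3*H (J(H) = 2*H + H = 3*H)
u(B, g) = 3 (u(B, g) = -⅔ + (⅓)*11 = -⅔ + 11/3 = 3)
Q = 39 (Q = (-6)² + 3 = 36 + 3 = 39)
1/(Q + J(D(10))) = 1/(39 + 3*10) = 1/(39 + 30) = 1/69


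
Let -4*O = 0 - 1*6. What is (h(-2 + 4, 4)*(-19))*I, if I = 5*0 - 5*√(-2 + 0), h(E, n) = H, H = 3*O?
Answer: 855*I*√2/2 ≈ 604.58*I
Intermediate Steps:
O = 3/2 (O = -(0 - 1*6)/4 = -(0 - 6)/4 = -¼*(-6) = 3/2 ≈ 1.5000)
H = 9/2 (H = 3*(3/2) = 9/2 ≈ 4.5000)
h(E, n) = 9/2
I = -5*I*√2 (I = 0 - 5*I*√2 = -5*I*√2 ≈ -7.0711*I)
(h(-2 + 4, 4)*(-19))*I = ((9/2)*(-19))*(-5*I*√2) = -(-855)*I*√2/2 = 855*I*√2/2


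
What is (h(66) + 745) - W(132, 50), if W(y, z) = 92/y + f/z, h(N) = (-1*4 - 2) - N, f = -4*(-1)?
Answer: 554584/825 ≈ 672.22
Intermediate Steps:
f = 4
h(N) = -6 - N (h(N) = (-4 - 2) - N = -6 - N)
W(y, z) = 4/z + 92/y (W(y, z) = 92/y + 4/z = 4/z + 92/y)
(h(66) + 745) - W(132, 50) = ((-6 - 1*66) + 745) - (4/50 + 92/132) = ((-6 - 66) + 745) - (4*(1/50) + 92*(1/132)) = (-72 + 745) - (2/25 + 23/33) = 673 - 1*641/825 = 673 - 641/825 = 554584/825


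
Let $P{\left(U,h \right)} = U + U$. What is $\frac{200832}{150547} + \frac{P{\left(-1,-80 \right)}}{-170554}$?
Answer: $\frac{17126501011}{12838196519} \approx 1.334$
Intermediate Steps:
$P{\left(U,h \right)} = 2 U$
$\frac{200832}{150547} + \frac{P{\left(-1,-80 \right)}}{-170554} = \frac{200832}{150547} + \frac{2 \left(-1\right)}{-170554} = 200832 \cdot \frac{1}{150547} - - \frac{1}{85277} = \frac{200832}{150547} + \frac{1}{85277} = \frac{17126501011}{12838196519}$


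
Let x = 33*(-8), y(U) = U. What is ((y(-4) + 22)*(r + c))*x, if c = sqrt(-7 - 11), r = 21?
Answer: -99792 - 14256*I*sqrt(2) ≈ -99792.0 - 20161.0*I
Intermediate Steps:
c = 3*I*sqrt(2) (c = sqrt(-18) = 3*I*sqrt(2) ≈ 4.2426*I)
x = -264
((y(-4) + 22)*(r + c))*x = ((-4 + 22)*(21 + 3*I*sqrt(2)))*(-264) = (18*(21 + 3*I*sqrt(2)))*(-264) = (378 + 54*I*sqrt(2))*(-264) = -99792 - 14256*I*sqrt(2)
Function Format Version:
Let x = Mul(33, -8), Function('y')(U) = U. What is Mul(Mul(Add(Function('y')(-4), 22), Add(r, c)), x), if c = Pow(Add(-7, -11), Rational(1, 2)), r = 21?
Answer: Add(-99792, Mul(-14256, I, Pow(2, Rational(1, 2)))) ≈ Add(-99792., Mul(-20161., I))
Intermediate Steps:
c = Mul(3, I, Pow(2, Rational(1, 2))) (c = Pow(-18, Rational(1, 2)) = Mul(3, I, Pow(2, Rational(1, 2))) ≈ Mul(4.2426, I))
x = -264
Mul(Mul(Add(Function('y')(-4), 22), Add(r, c)), x) = Mul(Mul(Add(-4, 22), Add(21, Mul(3, I, Pow(2, Rational(1, 2))))), -264) = Mul(Mul(18, Add(21, Mul(3, I, Pow(2, Rational(1, 2))))), -264) = Mul(Add(378, Mul(54, I, Pow(2, Rational(1, 2)))), -264) = Add(-99792, Mul(-14256, I, Pow(2, Rational(1, 2))))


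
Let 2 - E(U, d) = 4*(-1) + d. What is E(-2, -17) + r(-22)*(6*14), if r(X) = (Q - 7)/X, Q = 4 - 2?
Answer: 463/11 ≈ 42.091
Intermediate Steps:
Q = 2
E(U, d) = 6 - d (E(U, d) = 2 - (4*(-1) + d) = 2 - (-4 + d) = 2 + (4 - d) = 6 - d)
r(X) = -5/X (r(X) = (2 - 7)/X = -5/X)
E(-2, -17) + r(-22)*(6*14) = (6 - 1*(-17)) + (-5/(-22))*(6*14) = (6 + 17) - 5*(-1/22)*84 = 23 + (5/22)*84 = 23 + 210/11 = 463/11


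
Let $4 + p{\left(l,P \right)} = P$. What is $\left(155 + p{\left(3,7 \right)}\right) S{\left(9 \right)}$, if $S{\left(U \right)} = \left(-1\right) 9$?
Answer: $-1422$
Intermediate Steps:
$p{\left(l,P \right)} = -4 + P$
$S{\left(U \right)} = -9$
$\left(155 + p{\left(3,7 \right)}\right) S{\left(9 \right)} = \left(155 + \left(-4 + 7\right)\right) \left(-9\right) = \left(155 + 3\right) \left(-9\right) = 158 \left(-9\right) = -1422$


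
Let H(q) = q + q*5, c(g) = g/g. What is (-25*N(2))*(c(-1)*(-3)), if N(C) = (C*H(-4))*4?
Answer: -14400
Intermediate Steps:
c(g) = 1
H(q) = 6*q (H(q) = q + 5*q = 6*q)
N(C) = -96*C (N(C) = (C*(6*(-4)))*4 = (C*(-24))*4 = -24*C*4 = -96*C)
(-25*N(2))*(c(-1)*(-3)) = (-(-2400)*2)*(1*(-3)) = -25*(-192)*(-3) = 4800*(-3) = -14400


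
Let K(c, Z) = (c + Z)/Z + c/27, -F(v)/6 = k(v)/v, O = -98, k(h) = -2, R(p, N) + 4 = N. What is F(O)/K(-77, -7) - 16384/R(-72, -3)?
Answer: 28327774/12103 ≈ 2340.6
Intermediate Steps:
R(p, N) = -4 + N
F(v) = 12/v (F(v) = -(-12)/v = 12/v)
K(c, Z) = c/27 + (Z + c)/Z (K(c, Z) = (Z + c)/Z + c*(1/27) = (Z + c)/Z + c/27 = c/27 + (Z + c)/Z)
F(O)/K(-77, -7) - 16384/R(-72, -3) = (12/(-98))/(1 + (1/27)*(-77) - 77/(-7)) - 16384/(-4 - 3) = (12*(-1/98))/(1 - 77/27 - 77*(-⅐)) - 16384/(-7) = -6/(49*(1 - 77/27 + 11)) - 16384*(-⅐) = -6/(49*247/27) + 16384/7 = -6/49*27/247 + 16384/7 = -162/12103 + 16384/7 = 28327774/12103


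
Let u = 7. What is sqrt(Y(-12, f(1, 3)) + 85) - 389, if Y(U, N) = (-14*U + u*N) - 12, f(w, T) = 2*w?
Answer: -389 + sqrt(255) ≈ -373.03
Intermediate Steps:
Y(U, N) = -12 - 14*U + 7*N (Y(U, N) = (-14*U + 7*N) - 12 = -12 - 14*U + 7*N)
sqrt(Y(-12, f(1, 3)) + 85) - 389 = sqrt((-12 - 14*(-12) + 7*(2*1)) + 85) - 389 = sqrt((-12 + 168 + 7*2) + 85) - 389 = sqrt((-12 + 168 + 14) + 85) - 389 = sqrt(170 + 85) - 389 = sqrt(255) - 389 = -389 + sqrt(255)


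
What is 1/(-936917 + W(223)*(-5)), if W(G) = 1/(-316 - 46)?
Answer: -362/339163949 ≈ -1.0673e-6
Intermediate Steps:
W(G) = -1/362 (W(G) = 1/(-362) = -1/362)
1/(-936917 + W(223)*(-5)) = 1/(-936917 - 1/362*(-5)) = 1/(-936917 + 5/362) = 1/(-339163949/362) = -362/339163949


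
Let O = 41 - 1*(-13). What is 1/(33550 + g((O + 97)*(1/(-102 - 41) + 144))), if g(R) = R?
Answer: 143/7906891 ≈ 1.8085e-5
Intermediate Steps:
O = 54 (O = 41 + 13 = 54)
1/(33550 + g((O + 97)*(1/(-102 - 41) + 144))) = 1/(33550 + (54 + 97)*(1/(-102 - 41) + 144)) = 1/(33550 + 151*(1/(-143) + 144)) = 1/(33550 + 151*(-1/143 + 144)) = 1/(33550 + 151*(20591/143)) = 1/(33550 + 3109241/143) = 1/(7906891/143) = 143/7906891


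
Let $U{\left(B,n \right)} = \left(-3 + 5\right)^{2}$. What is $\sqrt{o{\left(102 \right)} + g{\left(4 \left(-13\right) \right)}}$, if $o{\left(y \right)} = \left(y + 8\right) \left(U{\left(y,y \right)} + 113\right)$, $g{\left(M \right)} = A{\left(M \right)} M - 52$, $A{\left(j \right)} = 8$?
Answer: $3 \sqrt{1378} \approx 111.36$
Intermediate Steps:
$g{\left(M \right)} = -52 + 8 M$ ($g{\left(M \right)} = 8 M - 52 = -52 + 8 M$)
$U{\left(B,n \right)} = 4$ ($U{\left(B,n \right)} = 2^{2} = 4$)
$o{\left(y \right)} = 936 + 117 y$ ($o{\left(y \right)} = \left(y + 8\right) \left(4 + 113\right) = \left(8 + y\right) 117 = 936 + 117 y$)
$\sqrt{o{\left(102 \right)} + g{\left(4 \left(-13\right) \right)}} = \sqrt{\left(936 + 117 \cdot 102\right) + \left(-52 + 8 \cdot 4 \left(-13\right)\right)} = \sqrt{\left(936 + 11934\right) + \left(-52 + 8 \left(-52\right)\right)} = \sqrt{12870 - 468} = \sqrt{12402} = 3 \sqrt{1378}$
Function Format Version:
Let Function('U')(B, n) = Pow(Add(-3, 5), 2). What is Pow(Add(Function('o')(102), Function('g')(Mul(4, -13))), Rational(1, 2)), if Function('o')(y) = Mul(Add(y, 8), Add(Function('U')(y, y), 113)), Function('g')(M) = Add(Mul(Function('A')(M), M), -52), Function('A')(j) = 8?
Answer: Mul(3, Pow(1378, Rational(1, 2))) ≈ 111.36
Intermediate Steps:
Function('g')(M) = Add(-52, Mul(8, M)) (Function('g')(M) = Add(Mul(8, M), -52) = Add(-52, Mul(8, M)))
Function('U')(B, n) = 4 (Function('U')(B, n) = Pow(2, 2) = 4)
Function('o')(y) = Add(936, Mul(117, y)) (Function('o')(y) = Mul(Add(y, 8), Add(4, 113)) = Mul(Add(8, y), 117) = Add(936, Mul(117, y)))
Pow(Add(Function('o')(102), Function('g')(Mul(4, -13))), Rational(1, 2)) = Pow(Add(Add(936, Mul(117, 102)), Add(-52, Mul(8, Mul(4, -13)))), Rational(1, 2)) = Pow(Add(Add(936, 11934), Add(-52, Mul(8, -52))), Rational(1, 2)) = Pow(Add(12870, Add(-52, -416)), Rational(1, 2)) = Pow(Add(12870, -468), Rational(1, 2)) = Pow(12402, Rational(1, 2)) = Mul(3, Pow(1378, Rational(1, 2)))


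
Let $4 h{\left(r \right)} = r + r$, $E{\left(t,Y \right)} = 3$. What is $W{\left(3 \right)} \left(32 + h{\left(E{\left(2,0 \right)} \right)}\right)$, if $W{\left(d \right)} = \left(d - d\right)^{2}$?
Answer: $0$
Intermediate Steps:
$W{\left(d \right)} = 0$ ($W{\left(d \right)} = 0^{2} = 0$)
$h{\left(r \right)} = \frac{r}{2}$ ($h{\left(r \right)} = \frac{r + r}{4} = \frac{2 r}{4} = \frac{r}{2}$)
$W{\left(3 \right)} \left(32 + h{\left(E{\left(2,0 \right)} \right)}\right) = 0 \left(32 + \frac{1}{2} \cdot 3\right) = 0 \left(32 + \frac{3}{2}\right) = 0 \cdot \frac{67}{2} = 0$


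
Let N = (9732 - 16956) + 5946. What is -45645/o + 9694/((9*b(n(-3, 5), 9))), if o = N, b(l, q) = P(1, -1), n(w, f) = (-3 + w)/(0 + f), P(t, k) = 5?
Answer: 1604773/6390 ≈ 251.14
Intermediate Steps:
n(w, f) = (-3 + w)/f
b(l, q) = 5
N = -1278 (N = -7224 + 5946 = -1278)
o = -1278
-45645/o + 9694/((9*b(n(-3, 5), 9))) = -45645/(-1278) + 9694/((9*5)) = -45645*(-1/1278) + 9694/45 = 15215/426 + 9694*(1/45) = 15215/426 + 9694/45 = 1604773/6390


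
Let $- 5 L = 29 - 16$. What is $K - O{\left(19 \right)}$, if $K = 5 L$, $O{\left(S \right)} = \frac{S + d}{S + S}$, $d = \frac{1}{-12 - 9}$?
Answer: $- \frac{5386}{399} \approx -13.499$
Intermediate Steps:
$d = - \frac{1}{21}$ ($d = \frac{1}{-21} = - \frac{1}{21} \approx -0.047619$)
$L = - \frac{13}{5}$ ($L = - \frac{29 - 16}{5} = \left(- \frac{1}{5}\right) 13 = - \frac{13}{5} \approx -2.6$)
$O{\left(S \right)} = \frac{- \frac{1}{21} + S}{2 S}$ ($O{\left(S \right)} = \frac{S - \frac{1}{21}}{S + S} = \frac{- \frac{1}{21} + S}{2 S}$)
$K = -13$ ($K = 5 \left(- \frac{13}{5}\right) = -13$)
$K - O{\left(19 \right)} = -13 - \frac{-1 + 21 \cdot 19}{42 \cdot 19} = -13 - \frac{1}{42} \cdot \frac{1}{19} \left(-1 + 399\right) = -13 - \frac{1}{42} \cdot \frac{1}{19} \cdot 398 = -13 - \frac{199}{399} = - \frac{5386}{399}$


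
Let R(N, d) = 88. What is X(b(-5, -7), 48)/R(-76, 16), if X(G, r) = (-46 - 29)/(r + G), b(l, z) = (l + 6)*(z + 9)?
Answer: -3/176 ≈ -0.017045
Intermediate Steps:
b(l, z) = (6 + l)*(9 + z)
X(G, r) = -75/(G + r)
X(b(-5, -7), 48)/R(-76, 16) = -75/((54 + 6*(-7) + 9*(-5) - 5*(-7)) + 48)/88 = -75/((54 - 42 - 45 + 35) + 48)*(1/88) = -75/(2 + 48)*(1/88) = -75/50*(1/88) = -75*1/50*(1/88) = -3/2*1/88 = -3/176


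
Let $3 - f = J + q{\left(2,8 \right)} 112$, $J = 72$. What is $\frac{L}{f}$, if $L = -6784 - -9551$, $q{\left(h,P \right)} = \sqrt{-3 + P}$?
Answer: $\frac{190923}{57959} - \frac{309904 \sqrt{5}}{57959} \approx -8.662$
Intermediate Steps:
$L = 2767$ ($L = -6784 + 9551 = 2767$)
$f = -69 - 112 \sqrt{5}$ ($f = 3 - \left(72 + \sqrt{-3 + 8} \cdot 112\right) = 3 - \left(72 + \sqrt{5} \cdot 112\right) = 3 - \left(72 + 112 \sqrt{5}\right) = -69 - 112 \sqrt{5} \approx -319.44$)
$\frac{L}{f} = \frac{2767}{-69 - 112 \sqrt{5}}$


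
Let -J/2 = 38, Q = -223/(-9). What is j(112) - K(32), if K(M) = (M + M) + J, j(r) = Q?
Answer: 331/9 ≈ 36.778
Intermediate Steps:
Q = 223/9 (Q = -223*(-1/9) = 223/9 ≈ 24.778)
J = -76 (J = -2*38 = -76)
j(r) = 223/9
K(M) = -76 + 2*M (K(M) = (M + M) - 76 = 2*M - 76 = -76 + 2*M)
j(112) - K(32) = 223/9 - (-76 + 2*32) = 223/9 - (-76 + 64) = 223/9 - 1*(-12) = 223/9 + 12 = 331/9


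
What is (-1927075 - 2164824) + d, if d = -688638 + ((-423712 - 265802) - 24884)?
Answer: -5494935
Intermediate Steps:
d = -1403036 (d = -688638 + (-689514 - 24884) = -688638 - 714398 = -1403036)
(-1927075 - 2164824) + d = (-1927075 - 2164824) - 1403036 = -4091899 - 1403036 = -5494935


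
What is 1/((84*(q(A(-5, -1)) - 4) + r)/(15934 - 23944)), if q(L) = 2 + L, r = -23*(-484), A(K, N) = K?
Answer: -4005/5272 ≈ -0.75967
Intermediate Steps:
r = 11132
1/((84*(q(A(-5, -1)) - 4) + r)/(15934 - 23944)) = 1/((84*((2 - 5) - 4) + 11132)/(15934 - 23944)) = 1/((84*(-3 - 4) + 11132)/(-8010)) = 1/((84*(-7) + 11132)*(-1/8010)) = 1/((-588 + 11132)*(-1/8010)) = 1/(10544*(-1/8010)) = 1/(-5272/4005) = -4005/5272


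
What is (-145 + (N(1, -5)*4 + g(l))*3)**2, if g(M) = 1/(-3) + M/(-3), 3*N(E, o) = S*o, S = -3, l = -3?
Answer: 6889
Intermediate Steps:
N(E, o) = -o (N(E, o) = (-3*o)/3 = -o)
g(M) = -1/3 - M/3 (g(M) = 1*(-1/3) + M*(-1/3) = -1/3 - M/3)
(-145 + (N(1, -5)*4 + g(l))*3)**2 = (-145 + (-1*(-5)*4 + (-1/3 - 1/3*(-3)))*3)**2 = (-145 + (5*4 + (-1/3 + 1))*3)**2 = (-145 + (20 + 2/3)*3)**2 = (-145 + (62/3)*3)**2 = (-145 + 62)**2 = (-83)**2 = 6889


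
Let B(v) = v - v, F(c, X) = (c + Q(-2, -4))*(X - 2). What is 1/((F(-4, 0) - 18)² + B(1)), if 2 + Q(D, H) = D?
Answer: ¼ ≈ 0.25000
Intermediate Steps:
Q(D, H) = -2 + D
F(c, X) = (-4 + c)*(-2 + X) (F(c, X) = (c + (-2 - 2))*(X - 2) = (c - 4)*(-2 + X) = (-4 + c)*(-2 + X))
B(v) = 0
1/((F(-4, 0) - 18)² + B(1)) = 1/(((8 - 4*0 - 2*(-4) + 0*(-4)) - 18)² + 0) = 1/(((8 + 0 + 8 + 0) - 18)² + 0) = 1/((16 - 18)² + 0) = 1/((-2)² + 0) = 1/(4 + 0) = 1/4 = ¼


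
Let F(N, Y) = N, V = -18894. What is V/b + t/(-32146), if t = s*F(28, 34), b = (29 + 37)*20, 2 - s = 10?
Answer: -50589237/3536060 ≈ -14.307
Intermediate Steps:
s = -8 (s = 2 - 1*10 = 2 - 10 = -8)
b = 1320 (b = 66*20 = 1320)
t = -224 (t = -8*28 = -224)
V/b + t/(-32146) = -18894/1320 - 224/(-32146) = -18894*1/1320 - 224*(-1/32146) = -3149/220 + 112/16073 = -50589237/3536060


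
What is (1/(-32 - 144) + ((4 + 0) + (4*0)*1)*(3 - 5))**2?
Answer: 1985281/30976 ≈ 64.091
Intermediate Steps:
(1/(-32 - 144) + ((4 + 0) + (4*0)*1)*(3 - 5))**2 = (1/(-176) + (4 + 0*1)*(-2))**2 = (-1/176 + (4 + 0)*(-2))**2 = (-1/176 + 4*(-2))**2 = (-1/176 - 8)**2 = (-1409/176)**2 = 1985281/30976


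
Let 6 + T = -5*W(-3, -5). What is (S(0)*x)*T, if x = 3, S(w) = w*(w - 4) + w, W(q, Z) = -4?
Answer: 0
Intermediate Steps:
S(w) = w + w*(-4 + w) (S(w) = w*(-4 + w) + w = w + w*(-4 + w))
T = 14 (T = -6 - 5*(-4) = -6 + 20 = 14)
(S(0)*x)*T = ((0*(-3 + 0))*3)*14 = ((0*(-3))*3)*14 = (0*3)*14 = 0*14 = 0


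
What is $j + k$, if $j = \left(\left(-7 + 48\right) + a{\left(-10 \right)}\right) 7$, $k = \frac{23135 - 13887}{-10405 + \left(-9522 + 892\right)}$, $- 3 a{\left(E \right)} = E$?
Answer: $\frac{5897947}{19035} \approx 309.85$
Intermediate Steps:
$a{\left(E \right)} = - \frac{E}{3}$
$k = - \frac{9248}{19035}$ ($k = \frac{9248}{-10405 - 8630} = \frac{9248}{-19035} = 9248 \left(- \frac{1}{19035}\right) = - \frac{9248}{19035} \approx -0.48584$)
$j = \frac{931}{3}$ ($j = \left(\left(-7 + 48\right) - - \frac{10}{3}\right) 7 = \left(41 + \frac{10}{3}\right) 7 = \frac{133}{3} \cdot 7 = \frac{931}{3} \approx 310.33$)
$j + k = \frac{931}{3} - \frac{9248}{19035} = \frac{5897947}{19035}$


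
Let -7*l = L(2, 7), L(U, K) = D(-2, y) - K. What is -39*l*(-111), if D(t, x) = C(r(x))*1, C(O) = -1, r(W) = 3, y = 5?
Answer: 34632/7 ≈ 4947.4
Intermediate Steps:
D(t, x) = -1 (D(t, x) = -1*1 = -1)
L(U, K) = -1 - K
l = 8/7 (l = -(-1 - 1*7)/7 = -(-1 - 7)/7 = -1/7*(-8) = 8/7 ≈ 1.1429)
-39*l*(-111) = -39*8/7*(-111) = -312/7*(-111) = 34632/7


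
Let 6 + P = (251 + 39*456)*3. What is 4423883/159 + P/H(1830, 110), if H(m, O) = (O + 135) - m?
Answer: 7003252814/252015 ≈ 27789.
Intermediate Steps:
H(m, O) = 135 + O - m (H(m, O) = (135 + O) - m = 135 + O - m)
P = 54099 (P = -6 + (251 + 39*456)*3 = -6 + (251 + 17784)*3 = -6 + 18035*3 = -6 + 54105 = 54099)
4423883/159 + P/H(1830, 110) = 4423883/159 + 54099/(135 + 110 - 1*1830) = 4423883*(1/159) + 54099/(135 + 110 - 1830) = 4423883/159 + 54099/(-1585) = 4423883/159 + 54099*(-1/1585) = 4423883/159 - 54099/1585 = 7003252814/252015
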